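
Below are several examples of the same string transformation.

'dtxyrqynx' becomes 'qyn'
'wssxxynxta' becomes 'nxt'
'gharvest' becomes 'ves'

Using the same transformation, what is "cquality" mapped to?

lit

The transformation: move the last character to the front, then keep only the last 3 characters.
"cquality" → "ycqualit" → "lit".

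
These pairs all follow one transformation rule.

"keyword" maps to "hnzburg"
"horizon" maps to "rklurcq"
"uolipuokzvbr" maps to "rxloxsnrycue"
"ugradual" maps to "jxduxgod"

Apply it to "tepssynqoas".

The transformation: shift every letter 3 places forward in the alphabet (wrapping around), then swap each adjacent pair of characters (1↔2, 3↔4, ...).
Applying both steps to "tepssynqoas": "whsvvbqtrdv", then "hwvsbvtqdrv".

hwvsbvtqdrv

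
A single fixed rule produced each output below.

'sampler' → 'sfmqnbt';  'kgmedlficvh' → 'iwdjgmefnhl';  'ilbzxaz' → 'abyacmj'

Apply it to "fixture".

fsvuyjg

The transformation: reverse the string, then shift every letter 1 place forward in the alphabet (wrapping around).
On "fixture": the first step gives "erutxif", and the second then gives "fsvuyjg".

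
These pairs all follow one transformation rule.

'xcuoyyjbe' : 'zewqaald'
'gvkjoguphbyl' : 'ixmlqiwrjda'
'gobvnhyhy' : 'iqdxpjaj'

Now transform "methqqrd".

What's happening: delete the last character, then shift every letter 2 places forward in the alphabet (wrapping around).
For "methqqrd" the result is "ogvjsst".
(Check on "xcuoyyjbe": → "xcuoyyjb" → "zewqaald" ✓)

ogvjsst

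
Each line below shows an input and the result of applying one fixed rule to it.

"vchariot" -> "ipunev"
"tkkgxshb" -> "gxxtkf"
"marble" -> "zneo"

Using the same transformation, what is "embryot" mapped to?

rzoel

In each case the input is transformed by: delete the last 2 characters, then shift every letter 13 places forward in the alphabet (wrapping around) — i.e. ROT13.
Applying both steps to "embryot": "embry", then "rzoel".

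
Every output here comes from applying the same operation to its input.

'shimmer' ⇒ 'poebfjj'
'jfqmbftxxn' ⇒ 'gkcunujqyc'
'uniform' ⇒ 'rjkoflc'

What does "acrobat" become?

The pattern: shift every letter 3 places backward in the alphabet (wrapping around), then take characters alternately from the front and the back (1st, last, 2nd, 2nd-last, ...).
On "acrobat": the first step gives "xzolyxq", and the second then gives "xqzxoyl".

xqzxoyl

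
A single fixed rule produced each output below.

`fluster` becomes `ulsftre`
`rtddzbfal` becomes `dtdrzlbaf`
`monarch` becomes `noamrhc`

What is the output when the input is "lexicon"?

xeilcno

The transformation: move the first 2 characters to the end (rotate left by 2), then take characters alternately from the front and the back (1st, last, 2nd, 2nd-last, ...).
Starting from "lexicon": after the first operation, "xiconle"; after the second, "xeilcno".
(Check on "monarch": → "narchmo" → "noamrhc" ✓)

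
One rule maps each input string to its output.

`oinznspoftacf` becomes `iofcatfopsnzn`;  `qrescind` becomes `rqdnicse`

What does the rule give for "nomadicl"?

onlcidam

Each output is the input with this applied: move the first 2 characters to the end (rotate left by 2), then reverse the string.
On "nomadicl": the first step gives "madiclno", and the second then gives "onlcidam".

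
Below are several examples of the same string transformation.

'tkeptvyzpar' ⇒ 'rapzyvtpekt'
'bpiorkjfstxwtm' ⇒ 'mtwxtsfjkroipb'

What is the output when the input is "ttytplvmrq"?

Each output is the input with this applied: reverse the string.
Doing the same to "ttytplvmrq": "qrmvlptytt".

qrmvlptytt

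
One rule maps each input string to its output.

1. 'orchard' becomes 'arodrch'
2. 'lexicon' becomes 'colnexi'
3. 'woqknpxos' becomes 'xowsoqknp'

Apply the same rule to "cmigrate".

atcemigr

What's happening: swap the first and last characters, then move the last 3 characters to the front (rotate right by 3).
On "cmigrate": the first step gives "emigratc", and the second then gives "atcemigr".
(Check on "orchard": → "drcharo" → "arodrch" ✓)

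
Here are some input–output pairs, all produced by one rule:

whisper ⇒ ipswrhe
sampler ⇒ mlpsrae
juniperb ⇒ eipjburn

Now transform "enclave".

caleenv

The rule is to take characters alternately from the front and the back (1st, last, 2nd, 2nd-last, ...), then move the last 3 characters to the front (rotate right by 3).
On "enclave": the first step gives "eenvcal", and the second then gives "caleenv".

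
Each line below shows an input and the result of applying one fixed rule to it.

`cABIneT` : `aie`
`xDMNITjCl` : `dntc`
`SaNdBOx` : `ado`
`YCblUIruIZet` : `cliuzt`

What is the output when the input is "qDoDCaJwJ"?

Each output is the input with this applied: keep every other character starting from the second (positions 2nd, 4th, 6th, ...), then convert every letter to lowercase.
On "qDoDCaJwJ": the first step gives "DDaw", and the second then gives "ddaw".

ddaw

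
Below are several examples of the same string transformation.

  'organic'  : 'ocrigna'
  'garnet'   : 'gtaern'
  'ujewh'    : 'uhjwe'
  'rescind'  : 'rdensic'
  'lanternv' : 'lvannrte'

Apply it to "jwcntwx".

jxwwctn

What's happening: take characters alternately from the front and the back (1st, last, 2nd, 2nd-last, ...).
"jwcntwx" → "jxwwctn".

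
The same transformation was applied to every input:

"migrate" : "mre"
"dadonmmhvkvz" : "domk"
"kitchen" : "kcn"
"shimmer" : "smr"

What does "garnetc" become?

gnc

What's happening: keep one character in every 3, starting at position 1 (positions 1st, 4th, 7th, ...).
So "garnetc" becomes "gnc".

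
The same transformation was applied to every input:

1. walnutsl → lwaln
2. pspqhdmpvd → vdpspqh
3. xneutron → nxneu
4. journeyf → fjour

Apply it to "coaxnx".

coa

What's happening: swap the front and back halves of the string, then delete the first 3 characters.
On "coaxnx": the first step gives "xnxcoa", and the second then gives "coa".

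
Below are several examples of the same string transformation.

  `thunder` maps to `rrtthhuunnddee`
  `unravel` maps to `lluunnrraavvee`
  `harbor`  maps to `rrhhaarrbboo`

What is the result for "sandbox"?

Looking at the pairs, the operation is to double every character, then move the last 2 characters to the front (rotate right by 2).
"sandbox" → "ssaannddbbooxx" → "xxssaannddbboo".

xxssaannddbboo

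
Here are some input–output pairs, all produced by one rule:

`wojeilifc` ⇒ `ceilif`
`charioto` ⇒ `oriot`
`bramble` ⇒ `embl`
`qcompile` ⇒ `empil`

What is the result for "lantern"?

The rule is to delete the first 3 characters, then move the last character to the front.
On "lantern" that produces "nter".

nter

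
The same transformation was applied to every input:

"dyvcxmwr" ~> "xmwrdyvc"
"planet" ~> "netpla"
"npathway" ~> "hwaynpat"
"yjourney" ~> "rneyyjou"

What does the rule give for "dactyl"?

The pattern: swap the front and back halves of the string.
On "dactyl" that produces "tyldac".

tyldac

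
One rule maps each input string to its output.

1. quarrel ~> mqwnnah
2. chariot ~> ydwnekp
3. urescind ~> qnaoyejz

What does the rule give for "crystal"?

Looking at the pairs, the operation is to shift every letter 4 places backward in the alphabet (wrapping around).
"crystal" → "ynuopwh".

ynuopwh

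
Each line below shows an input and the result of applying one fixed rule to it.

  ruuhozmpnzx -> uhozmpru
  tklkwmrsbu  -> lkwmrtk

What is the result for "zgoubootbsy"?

oubootzg

Each output is the input with this applied: delete the last 3 characters, then move the first 2 characters to the end (rotate left by 2).
For "zgoubootbsy", step one produces "zgouboot"; step two turns that into "oubootzg".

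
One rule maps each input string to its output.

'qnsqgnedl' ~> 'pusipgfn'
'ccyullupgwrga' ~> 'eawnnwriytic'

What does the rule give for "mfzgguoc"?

Looking at the pairs, the operation is to delete the first character, then shift every letter 2 places forward in the alphabet (wrapping around).
On "mfzgguoc" that produces "hbiiwqe".
(Check on "qnsqgnedl": → "nsqgnedl" → "pusipgfn" ✓)

hbiiwqe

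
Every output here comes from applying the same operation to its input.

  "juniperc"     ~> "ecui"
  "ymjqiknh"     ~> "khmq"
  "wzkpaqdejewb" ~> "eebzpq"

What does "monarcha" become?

caoa

Looking at the pairs, the operation is to keep every other character starting from the second (positions 2nd, 4th, 6th, ...), then swap the front and back halves of the string.
Starting from "monarcha": after the first operation, "oaca"; after the second, "caoa".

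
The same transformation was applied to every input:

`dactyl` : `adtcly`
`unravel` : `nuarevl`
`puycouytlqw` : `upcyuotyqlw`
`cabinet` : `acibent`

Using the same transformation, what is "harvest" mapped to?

ahvrset

The rule is to swap each adjacent pair of characters (1↔2, 3↔4, ...).
"harvest" → "ahvrset".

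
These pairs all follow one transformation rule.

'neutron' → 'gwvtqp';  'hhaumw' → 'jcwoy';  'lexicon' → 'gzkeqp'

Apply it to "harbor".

ctdqt

Each output is the input with this applied: delete the first character, then shift every letter 2 places forward in the alphabet (wrapping around).
"harbor" → "arbor" → "ctdqt".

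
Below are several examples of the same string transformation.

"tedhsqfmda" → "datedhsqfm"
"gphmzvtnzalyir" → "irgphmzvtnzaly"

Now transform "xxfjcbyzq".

zqxxfjcby

The rule is to move the last 2 characters to the front (rotate right by 2).
So "xxfjcbyzq" becomes "zqxxfjcby".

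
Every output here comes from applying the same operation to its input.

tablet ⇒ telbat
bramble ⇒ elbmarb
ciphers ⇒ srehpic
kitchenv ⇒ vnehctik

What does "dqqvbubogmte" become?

Looking at the pairs, the operation is to reverse the string.
So "dqqvbubogmte" becomes "etmgobubvqqd".

etmgobubvqqd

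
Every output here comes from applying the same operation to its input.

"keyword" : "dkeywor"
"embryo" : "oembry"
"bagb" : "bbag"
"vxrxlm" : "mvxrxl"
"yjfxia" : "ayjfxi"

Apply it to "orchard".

Each output is the input with this applied: move the last character to the front.
On "orchard" that produces "dorchar".

dorchar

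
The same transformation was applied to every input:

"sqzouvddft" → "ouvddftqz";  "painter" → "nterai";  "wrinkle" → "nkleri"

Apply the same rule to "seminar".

The pattern: delete the first character, then move the first 2 characters to the end (rotate left by 2).
For "seminar", step one produces "eminar"; step two turns that into "inarem".

inarem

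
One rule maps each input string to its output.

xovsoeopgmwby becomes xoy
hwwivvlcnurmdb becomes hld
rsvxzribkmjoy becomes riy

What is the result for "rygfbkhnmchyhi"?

rhh

What's happening: keep every other character starting from the first (positions 1st, 3rd, 5th, ...), then keep one character in every 3, starting at position 1 (positions 1st, 4th, 7th, ...).
Starting from "rygfbkhnmchyhi": after the first operation, "rgbhmhh"; after the second, "rhh".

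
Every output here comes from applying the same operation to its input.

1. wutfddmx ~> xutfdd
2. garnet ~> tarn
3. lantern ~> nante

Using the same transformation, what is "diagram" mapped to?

The transformation: swap the first and last characters, then delete the last 2 characters.
"diagram" → "miagr".
(Check on "wutfddmx": → "xutfddmw" → "xutfdd" ✓)

miagr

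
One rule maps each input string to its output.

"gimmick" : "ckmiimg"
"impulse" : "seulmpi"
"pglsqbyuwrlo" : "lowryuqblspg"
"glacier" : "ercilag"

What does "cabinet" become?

What's happening: reverse the string, then swap each adjacent pair of characters (1↔2, 3↔4, ...).
"cabinet" → "tenibac" → "etinabc".
(Check on "glacier": → "reicalg" → "ercilag" ✓)

etinabc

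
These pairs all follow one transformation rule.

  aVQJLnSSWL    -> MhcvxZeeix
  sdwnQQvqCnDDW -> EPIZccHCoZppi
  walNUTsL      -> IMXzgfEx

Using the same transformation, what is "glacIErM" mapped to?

SXMOuqDy

The rule is to flip the case of every letter, then shift every letter 12 places forward in the alphabet (wrapping around).
For "glacIErM", step one produces "GLACieRm"; step two turns that into "SXMOuqDy".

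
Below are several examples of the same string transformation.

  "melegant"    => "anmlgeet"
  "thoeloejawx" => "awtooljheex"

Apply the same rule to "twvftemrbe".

bvttrmfeew

What's happening: sort the characters into reverse alphabetical order, then swap the first and last characters.
"twvftemrbe" → "wvttrmfeeb" → "bvttrmfeew".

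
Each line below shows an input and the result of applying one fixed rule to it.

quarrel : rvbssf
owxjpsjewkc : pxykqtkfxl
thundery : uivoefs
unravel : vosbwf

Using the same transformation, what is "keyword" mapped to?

lfzxps

Rule — delete the last character, then shift every letter 1 place forward in the alphabet (wrapping around).
For "keyword" the result is "lfzxps".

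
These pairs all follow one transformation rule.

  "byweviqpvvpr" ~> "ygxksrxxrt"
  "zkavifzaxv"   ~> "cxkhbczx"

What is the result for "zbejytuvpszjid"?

glavwxrublkf

Each output is the input with this applied: delete the first 2 characters, then shift every letter 2 places forward in the alphabet (wrapping around).
For "zbejytuvpszjid" the result is "glavwxrublkf".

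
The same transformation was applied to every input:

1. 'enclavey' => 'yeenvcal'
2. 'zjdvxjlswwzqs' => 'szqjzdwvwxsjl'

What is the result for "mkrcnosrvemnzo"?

omzknrmcenvors

Rule — take characters alternately from the front and the back (1st, last, 2nd, 2nd-last, ...), then swap each adjacent pair of characters (1↔2, 3↔4, ...).
Doing the same to "mkrcnosrvemnzo": "omzknrmcenvors".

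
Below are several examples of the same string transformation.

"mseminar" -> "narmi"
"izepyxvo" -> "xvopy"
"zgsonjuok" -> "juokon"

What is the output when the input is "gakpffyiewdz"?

The pattern: delete the first 3 characters, then move the first 2 characters to the end (rotate left by 2).
On "gakpffyiewdz": the first step gives "pffyiewdz", and the second then gives "fyiewdzpf".

fyiewdzpf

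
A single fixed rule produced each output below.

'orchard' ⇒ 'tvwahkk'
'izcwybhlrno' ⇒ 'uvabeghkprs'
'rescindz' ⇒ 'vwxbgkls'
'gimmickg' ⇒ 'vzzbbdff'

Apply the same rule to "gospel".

The rule is to sort the characters into alphabetical order, then shift every letter 7 places backward in the alphabet (wrapping around).
Applying both steps to "gospel": "eglops", then "xzehil".
(Check on "rescindz": → "cdeinrsz" → "vwxbgkls" ✓)

xzehil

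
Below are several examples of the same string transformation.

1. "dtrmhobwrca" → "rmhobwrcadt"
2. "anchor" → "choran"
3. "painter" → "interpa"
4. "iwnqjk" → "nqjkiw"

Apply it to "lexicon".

xiconle

Rule — move the first 2 characters to the end (rotate left by 2).
For "lexicon" the result is "xiconle".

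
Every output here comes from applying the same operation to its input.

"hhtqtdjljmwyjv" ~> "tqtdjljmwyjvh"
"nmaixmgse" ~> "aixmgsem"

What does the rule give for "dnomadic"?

The rule is to delete the first character, then move the first character to the end.
Starting from "dnomadic": after the first operation, "nomadic"; after the second, "omadicn".
(Check on "hhtqtdjljmwyjv": → "htqtdjljmwyjv" → "tqtdjljmwyjvh" ✓)

omadicn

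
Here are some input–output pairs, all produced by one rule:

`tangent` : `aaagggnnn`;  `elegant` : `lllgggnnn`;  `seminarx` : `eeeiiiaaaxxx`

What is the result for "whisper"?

hhhssseee

In each case the input is transformed by: keep every other character starting from the second (positions 2nd, 4th, 6th, ...), then repeat every character 3 times.
For "whisper", step one produces "hse"; step two turns that into "hhhssseee".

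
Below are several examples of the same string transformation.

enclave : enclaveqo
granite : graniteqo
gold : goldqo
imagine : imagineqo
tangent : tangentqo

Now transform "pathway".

The rule is to append "qo".
Doing the same to "pathway": "pathwayqo".

pathwayqo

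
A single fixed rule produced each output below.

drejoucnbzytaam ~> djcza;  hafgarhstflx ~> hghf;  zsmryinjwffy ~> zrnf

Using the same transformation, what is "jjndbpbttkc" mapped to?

The transformation: keep one character in every 3, starting at position 1 (positions 1st, 4th, 7th, ...).
"jjndbpbttkc" → "jdbk".

jdbk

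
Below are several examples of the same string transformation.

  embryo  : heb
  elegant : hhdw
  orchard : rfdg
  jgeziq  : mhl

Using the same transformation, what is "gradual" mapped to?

Rule — shift every letter 3 places forward in the alphabet (wrapping around), then keep every other character starting from the first (positions 1st, 3rd, 5th, ...).
Applying both steps to "gradual": "judgxdo", then "jdxo".

jdxo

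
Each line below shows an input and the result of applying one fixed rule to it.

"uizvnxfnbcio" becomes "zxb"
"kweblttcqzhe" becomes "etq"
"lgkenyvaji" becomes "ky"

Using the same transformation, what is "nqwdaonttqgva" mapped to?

Looking at the pairs, the operation is to delete the last 2 characters, then keep one character in every 3, starting at position 3 (positions 3rd, 6th, 9th, ...).
Applying both steps to "nqwdaonttqgva": "nqwdaonttqg", then "wot".

wot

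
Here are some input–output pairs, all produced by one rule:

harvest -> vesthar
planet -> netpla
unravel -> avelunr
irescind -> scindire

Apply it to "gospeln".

pelngos

In each case the input is transformed by: move the first 3 characters to the end (rotate left by 3).
Doing the same to "gospeln": "pelngos".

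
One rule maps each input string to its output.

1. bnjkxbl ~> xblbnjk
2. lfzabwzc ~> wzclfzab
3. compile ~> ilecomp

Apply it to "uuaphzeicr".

What's happening: move the last 3 characters to the front (rotate right by 3).
On "uuaphzeicr" that produces "icruuaphze".

icruuaphze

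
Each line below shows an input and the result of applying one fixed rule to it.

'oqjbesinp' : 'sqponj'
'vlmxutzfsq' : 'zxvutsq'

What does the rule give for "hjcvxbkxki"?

Looking at the pairs, the operation is to sort the characters into reverse alphabetical order, then delete the last 3 characters.
"hjcvxbkxki" → "xxvkkjihcb" → "xxvkkji".

xxvkkji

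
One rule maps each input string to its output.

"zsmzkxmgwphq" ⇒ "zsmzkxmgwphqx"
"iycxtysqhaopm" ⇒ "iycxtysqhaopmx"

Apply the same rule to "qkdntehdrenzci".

qkdntehdrenzcix

The transformation: append "x".
So "qkdntehdrenzci" becomes "qkdntehdrenzcix".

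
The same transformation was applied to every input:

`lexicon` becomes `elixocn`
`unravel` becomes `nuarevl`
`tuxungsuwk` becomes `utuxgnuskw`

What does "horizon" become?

ohirozn

What's happening: swap each adjacent pair of characters (1↔2, 3↔4, ...).
So "horizon" becomes "ohirozn".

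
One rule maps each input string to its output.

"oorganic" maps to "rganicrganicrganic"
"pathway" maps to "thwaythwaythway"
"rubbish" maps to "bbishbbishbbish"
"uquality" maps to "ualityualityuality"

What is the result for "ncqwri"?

qwriqwriqwri

Looking at the pairs, the operation is to delete the first 2 characters, then write the whole string 3 times in a row.
For "ncqwri", step one produces "qwri"; step two turns that into "qwriqwriqwri".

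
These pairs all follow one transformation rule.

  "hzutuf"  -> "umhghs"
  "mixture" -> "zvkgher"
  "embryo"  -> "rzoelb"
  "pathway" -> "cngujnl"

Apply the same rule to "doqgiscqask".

The transformation: shift every letter 13 places forward in the alphabet (wrapping around) — i.e. ROT13.
So "doqgiscqask" becomes "qbdtvfpdnfx".

qbdtvfpdnfx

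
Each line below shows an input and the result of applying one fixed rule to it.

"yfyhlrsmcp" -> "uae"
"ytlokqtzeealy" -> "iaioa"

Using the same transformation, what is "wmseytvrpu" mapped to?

Rule — shift every letter 11 places backward in the alphabet (wrapping around), then keep only the vowels.
For "wmseytvrpu", step one produces "lbhtnikgej"; step two turns that into "ie".

ie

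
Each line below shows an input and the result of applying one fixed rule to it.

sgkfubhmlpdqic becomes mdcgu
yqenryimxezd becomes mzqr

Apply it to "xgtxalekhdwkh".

The pattern: keep one character in every 3, starting at position 2 (positions 2nd, 5th, 8th, ...), then move the first 2 characters to the end (rotate left by 2).
Applying that to "xgtxalekhdwkh" gives "kwga".
(Check on "yqenryimxezd": → "qrmz" → "mzqr" ✓)

kwga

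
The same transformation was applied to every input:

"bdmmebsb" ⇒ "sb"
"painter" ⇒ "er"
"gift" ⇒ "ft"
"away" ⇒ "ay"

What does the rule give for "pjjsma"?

Rule — keep only the last 2 characters.
Applying that to "pjjsma" gives "ma".

ma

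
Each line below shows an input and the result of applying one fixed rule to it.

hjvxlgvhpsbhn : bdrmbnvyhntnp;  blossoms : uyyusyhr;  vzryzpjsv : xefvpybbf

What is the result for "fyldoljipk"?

In each case the input is transformed by: shift every letter 6 places forward in the alphabet (wrapping around), then move the first 2 characters to the end (rotate left by 2).
Applying both steps to "fyldoljipk": "lerjurpovq", then "rjurpovqle".
(Check on "blossoms": → "hruyyusy" → "uyyusyhr" ✓)

rjurpovqle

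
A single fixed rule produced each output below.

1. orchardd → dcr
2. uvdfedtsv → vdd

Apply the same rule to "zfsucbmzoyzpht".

Looking at the pairs, the operation is to move the last character to the front, then keep one character in every 3, starting at position 1 (positions 1st, 4th, 7th, ...).
For "zfsucbmzoyzpht", step one produces "tzfsucbmzoyzph"; step two turns that into "tsbop".

tsbop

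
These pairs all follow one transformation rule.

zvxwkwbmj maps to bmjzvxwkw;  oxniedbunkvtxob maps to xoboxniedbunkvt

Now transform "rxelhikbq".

Looking at the pairs, the operation is to move the last 3 characters to the front (rotate right by 3).
Doing the same to "rxelhikbq": "kbqrxelhi".

kbqrxelhi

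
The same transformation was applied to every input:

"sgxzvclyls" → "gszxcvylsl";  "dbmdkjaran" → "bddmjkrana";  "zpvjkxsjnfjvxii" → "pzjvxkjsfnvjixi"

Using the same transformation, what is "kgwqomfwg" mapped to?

gkqwmowfg

Each output is the input with this applied: swap each adjacent pair of characters (1↔2, 3↔4, ...).
So "kgwqomfwg" becomes "gkqwmowfg".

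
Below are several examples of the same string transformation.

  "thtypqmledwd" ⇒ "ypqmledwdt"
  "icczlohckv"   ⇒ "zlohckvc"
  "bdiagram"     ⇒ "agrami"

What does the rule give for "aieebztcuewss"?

The rule is to delete the first 2 characters, then move the first character to the end.
"aieebztcuewss" → "ebztcuewsse".

ebztcuewsse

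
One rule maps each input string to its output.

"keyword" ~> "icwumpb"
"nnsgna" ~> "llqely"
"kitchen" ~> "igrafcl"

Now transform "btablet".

Looking at the pairs, the operation is to shift every letter 2 places backward in the alphabet (wrapping around).
Doing the same to "btablet": "zryzjcr".

zryzjcr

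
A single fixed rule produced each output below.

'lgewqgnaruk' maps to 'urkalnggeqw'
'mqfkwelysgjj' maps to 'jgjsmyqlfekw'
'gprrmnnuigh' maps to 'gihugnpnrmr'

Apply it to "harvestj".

tsjehvar

The pattern: move the last 2 characters to the front (rotate right by 2), then take characters alternately from the front and the back (1st, last, 2nd, 2nd-last, ...).
For "harvestj" the result is "tsjehvar".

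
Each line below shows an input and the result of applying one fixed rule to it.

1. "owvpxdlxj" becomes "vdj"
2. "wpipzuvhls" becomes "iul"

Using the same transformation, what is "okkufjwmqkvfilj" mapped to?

kjqfj

The transformation: keep one character in every 3, starting at position 3 (positions 3rd, 6th, 9th, ...).
"okkufjwmqkvfilj" → "kjqfj".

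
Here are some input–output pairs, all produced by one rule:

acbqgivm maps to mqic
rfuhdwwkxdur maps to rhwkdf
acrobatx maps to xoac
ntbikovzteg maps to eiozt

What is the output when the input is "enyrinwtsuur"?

Looking at the pairs, the operation is to keep every other character starting from the second (positions 2nd, 4th, 6th, ...), then swap the first and last characters.
On "enyrinwtsuur": the first step gives "nrntur", and the second then gives "rrntun".

rrntun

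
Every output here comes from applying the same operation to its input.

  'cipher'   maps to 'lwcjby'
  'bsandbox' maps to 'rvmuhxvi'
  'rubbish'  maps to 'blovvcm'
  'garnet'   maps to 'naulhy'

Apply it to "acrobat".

In each case the input is transformed by: shift every letter 6 places backward in the alphabet (wrapping around), then move the last character to the front.
For "acrobat", step one produces "uwlivun"; step two turns that into "nuwlivu".
(Check on "cipher": → "wcjbyl" → "lwcjby" ✓)

nuwlivu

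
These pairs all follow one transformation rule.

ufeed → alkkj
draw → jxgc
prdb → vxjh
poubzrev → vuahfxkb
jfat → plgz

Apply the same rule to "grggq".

mxmmw

Rule — shift every letter 6 places forward in the alphabet (wrapping around).
For "grggq" the result is "mxmmw".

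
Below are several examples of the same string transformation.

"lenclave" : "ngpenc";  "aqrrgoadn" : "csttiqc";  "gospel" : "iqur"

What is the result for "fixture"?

In each case the input is transformed by: delete the last 2 characters, then shift every letter 2 places forward in the alphabet (wrapping around).
"fixture" → "fixtu" → "hkzvw".

hkzvw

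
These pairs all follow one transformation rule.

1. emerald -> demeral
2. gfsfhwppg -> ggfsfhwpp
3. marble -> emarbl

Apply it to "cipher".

rciphe

Each output is the input with this applied: move the last character to the front.
On "cipher" that produces "rciphe".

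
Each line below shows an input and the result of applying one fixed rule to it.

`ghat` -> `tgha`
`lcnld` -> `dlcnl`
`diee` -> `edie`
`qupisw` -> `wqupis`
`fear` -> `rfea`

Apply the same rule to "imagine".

The pattern: move the last character to the front.
Doing the same to "imagine": "eimagin".

eimagin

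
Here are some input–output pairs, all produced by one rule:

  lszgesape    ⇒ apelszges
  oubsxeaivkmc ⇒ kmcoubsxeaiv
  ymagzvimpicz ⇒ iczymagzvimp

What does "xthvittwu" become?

twuxthvit

The pattern: move the last 3 characters to the front (rotate right by 3).
Doing the same to "xthvittwu": "twuxthvit".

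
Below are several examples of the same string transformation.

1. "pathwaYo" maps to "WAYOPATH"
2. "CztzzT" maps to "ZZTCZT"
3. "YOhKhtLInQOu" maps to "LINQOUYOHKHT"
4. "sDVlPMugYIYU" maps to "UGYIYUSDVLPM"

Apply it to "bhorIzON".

Rule — swap the front and back halves of the string, then convert every letter to uppercase.
Starting from "bhorIzON": after the first operation, "IzONbhor"; after the second, "IZONBHOR".

IZONBHOR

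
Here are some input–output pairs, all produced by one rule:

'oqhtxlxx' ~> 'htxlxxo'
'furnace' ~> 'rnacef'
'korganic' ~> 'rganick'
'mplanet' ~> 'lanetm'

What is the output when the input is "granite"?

Each output is the input with this applied: move the first 2 characters to the end (rotate left by 2), then delete the last character.
On "granite": the first step gives "anitegr", and the second then gives "aniteg".

aniteg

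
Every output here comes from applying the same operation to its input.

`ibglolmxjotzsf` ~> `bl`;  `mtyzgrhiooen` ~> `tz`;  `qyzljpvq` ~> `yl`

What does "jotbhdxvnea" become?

The rule is to keep every other character starting from the second (positions 2nd, 4th, 6th, ...), then keep only the first 2 characters.
Applying both steps to "jotbhdxvnea": "obdve", then "ob".
(Check on "qyzljpvq": → "ylpq" → "yl" ✓)

ob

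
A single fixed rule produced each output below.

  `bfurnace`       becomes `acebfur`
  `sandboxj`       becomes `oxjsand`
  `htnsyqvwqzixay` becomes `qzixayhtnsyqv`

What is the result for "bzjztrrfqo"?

Rule — swap the front and back halves of the string, then delete the first character.
For "bzjztrrfqo", step one produces "rrfqobzjzt"; step two turns that into "rfqobzjzt".
(Check on "sandboxj": → "boxjsand" → "oxjsand" ✓)

rfqobzjzt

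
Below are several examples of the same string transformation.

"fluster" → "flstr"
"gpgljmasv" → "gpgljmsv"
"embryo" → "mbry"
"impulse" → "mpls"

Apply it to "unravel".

The pattern: remove every vowel.
Doing the same to "unravel": "nrvl".

nrvl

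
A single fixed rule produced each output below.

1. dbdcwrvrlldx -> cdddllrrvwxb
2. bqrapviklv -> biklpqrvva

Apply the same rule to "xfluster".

Rule — sort the characters into alphabetical order, then move the first character to the end.
Working it through for "xfluster": intermediate "eflrstux", final "flrstuxe".

flrstuxe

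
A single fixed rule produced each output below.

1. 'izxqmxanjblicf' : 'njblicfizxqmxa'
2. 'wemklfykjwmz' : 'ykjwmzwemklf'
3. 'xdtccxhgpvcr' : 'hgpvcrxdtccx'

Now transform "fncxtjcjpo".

The rule is to swap the front and back halves of the string.
So "fncxtjcjpo" becomes "jcjpofncxt".

jcjpofncxt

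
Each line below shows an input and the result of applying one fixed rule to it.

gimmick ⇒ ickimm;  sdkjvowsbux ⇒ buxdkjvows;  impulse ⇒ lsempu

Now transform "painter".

terain

Rule — delete the first character, then move the last 3 characters to the front (rotate right by 3).
For "painter", step one produces "ainter"; step two turns that into "terain".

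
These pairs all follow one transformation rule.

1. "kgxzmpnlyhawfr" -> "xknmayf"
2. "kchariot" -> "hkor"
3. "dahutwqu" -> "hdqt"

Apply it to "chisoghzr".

ichor

In each case the input is transformed by: keep every other character starting from the first (positions 1st, 3rd, 5th, ...), then swap each adjacent pair of characters (1↔2, 3↔4, ...).
On "chisoghzr": the first step gives "ciohr", and the second then gives "ichor".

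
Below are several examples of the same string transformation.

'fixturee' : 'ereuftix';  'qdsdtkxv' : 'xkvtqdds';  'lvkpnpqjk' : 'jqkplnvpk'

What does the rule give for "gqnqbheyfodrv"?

rdvogfqyneqhb

Each output is the input with this applied: move the last 2 characters to the front (rotate right by 2), then take characters alternately from the front and the back (1st, last, 2nd, 2nd-last, ...).
For "gqnqbheyfodrv", step one produces "rvgqnqbheyfod"; step two turns that into "rdvogfqyneqhb".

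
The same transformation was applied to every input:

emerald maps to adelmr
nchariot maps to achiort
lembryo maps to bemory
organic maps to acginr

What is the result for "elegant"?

The transformation: delete the first character, then sort the characters into alphabetical order.
So "elegant" becomes "aeglnt".

aeglnt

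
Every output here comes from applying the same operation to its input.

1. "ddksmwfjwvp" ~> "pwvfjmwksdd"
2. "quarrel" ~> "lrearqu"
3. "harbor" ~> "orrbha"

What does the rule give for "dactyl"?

Each output is the input with this applied: swap each adjacent pair of characters (1↔2, 3↔4, ...), then reverse the string.
"dactyl" → "ylctda".

ylctda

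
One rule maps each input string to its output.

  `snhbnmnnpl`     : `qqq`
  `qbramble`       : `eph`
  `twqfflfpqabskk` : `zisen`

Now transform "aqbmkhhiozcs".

The transformation: shift every letter 3 places forward in the alphabet (wrapping around), then keep one character in every 3, starting at position 2 (positions 2nd, 5th, 8th, ...).
Working it through for "aqbmkhhiozcs": intermediate "dtepnkklrcfv", final "tnlf".

tnlf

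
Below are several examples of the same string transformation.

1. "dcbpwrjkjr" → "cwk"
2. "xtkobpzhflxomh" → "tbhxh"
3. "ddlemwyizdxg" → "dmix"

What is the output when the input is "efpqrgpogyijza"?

froia

In each case the input is transformed by: keep one character in every 3, starting at position 2 (positions 2nd, 5th, 8th, ...).
On "efpqrgpogyijza" that produces "froia".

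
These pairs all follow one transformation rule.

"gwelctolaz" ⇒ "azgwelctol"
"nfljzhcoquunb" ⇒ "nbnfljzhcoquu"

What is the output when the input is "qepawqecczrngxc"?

Rule — move the last 2 characters to the front (rotate right by 2).
So "qepawqecczrngxc" becomes "xcqepawqecczrng".

xcqepawqecczrng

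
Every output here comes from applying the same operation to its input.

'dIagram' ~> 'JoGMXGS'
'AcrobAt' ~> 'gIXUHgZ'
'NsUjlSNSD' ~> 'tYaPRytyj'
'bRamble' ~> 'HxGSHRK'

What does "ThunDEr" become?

Each output is the input with this applied: flip the case of every letter, then shift every letter 6 places forward in the alphabet (wrapping around).
"ThunDEr" → "tHUNdeR" → "zNATjkX".
(Check on "NsUjlSNSD": → "nSuJLsnsd" → "tYaPRytyj" ✓)

zNATjkX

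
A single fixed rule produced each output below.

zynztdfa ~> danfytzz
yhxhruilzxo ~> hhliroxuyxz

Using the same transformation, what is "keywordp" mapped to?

Rule — sort the characters into alphabetical order, then swap each adjacent pair of characters (1↔2, 3↔4, ...).
For "keywordp", step one produces "dekoprwy"; step two turns that into "edokrpyw".

edokrpyw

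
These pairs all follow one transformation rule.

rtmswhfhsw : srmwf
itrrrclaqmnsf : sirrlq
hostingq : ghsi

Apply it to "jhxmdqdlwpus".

ujxddw

The rule is to move the last 3 characters to the front (rotate right by 3), then keep every other character starting from the second (positions 2nd, 4th, 6th, ...).
Working it through for "jhxmdqdlwpus": intermediate "pusjhxmdqdlw", final "ujxddw".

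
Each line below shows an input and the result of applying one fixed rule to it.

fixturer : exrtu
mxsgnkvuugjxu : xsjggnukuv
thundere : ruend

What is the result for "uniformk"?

mirfo

Each output is the input with this applied: take characters alternately from the front and the back (1st, last, 2nd, 2nd-last, ...), then delete the first 3 characters.
For "uniformk" the result is "mirfo".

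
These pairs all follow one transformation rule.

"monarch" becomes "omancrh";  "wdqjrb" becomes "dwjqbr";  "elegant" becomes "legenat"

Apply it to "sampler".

The transformation: swap each adjacent pair of characters (1↔2, 3↔4, ...).
"sampler" → "aspmelr".

aspmelr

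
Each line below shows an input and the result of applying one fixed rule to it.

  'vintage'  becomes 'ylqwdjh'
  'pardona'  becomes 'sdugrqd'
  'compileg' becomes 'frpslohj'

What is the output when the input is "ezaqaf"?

The pattern: shift every letter 3 places forward in the alphabet (wrapping around).
"ezaqaf" → "hcdtdi".

hcdtdi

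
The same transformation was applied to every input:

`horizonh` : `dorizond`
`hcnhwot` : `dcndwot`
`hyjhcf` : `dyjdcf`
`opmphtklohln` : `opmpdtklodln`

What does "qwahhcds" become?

qwaddcds

Looking at the pairs, the operation is to replace every "h" with "d".
So "qwahhcds" becomes "qwaddcds".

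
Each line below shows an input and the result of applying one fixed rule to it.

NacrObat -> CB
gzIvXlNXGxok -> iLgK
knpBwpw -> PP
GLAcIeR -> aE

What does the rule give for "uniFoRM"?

Ir

The pattern: flip the case of every letter, then keep one character in every 3, starting at position 3 (positions 3rd, 6th, 9th, ...).
"uniFoRM" → "UNIfOrm" → "Ir".
(Check on "GLAcIeR": → "glaCiEr" → "aE" ✓)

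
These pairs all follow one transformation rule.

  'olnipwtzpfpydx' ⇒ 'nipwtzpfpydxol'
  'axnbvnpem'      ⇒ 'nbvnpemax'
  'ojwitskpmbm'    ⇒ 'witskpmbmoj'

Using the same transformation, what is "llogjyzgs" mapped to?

ogjyzgsll

The rule is to move the first 2 characters to the end (rotate left by 2).
For "llogjyzgs" the result is "ogjyzgsll".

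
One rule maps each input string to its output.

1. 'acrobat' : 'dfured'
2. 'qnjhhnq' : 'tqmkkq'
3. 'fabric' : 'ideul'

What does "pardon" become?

In each case the input is transformed by: shift every letter 3 places forward in the alphabet (wrapping around), then delete the last character.
"pardon" → "sdugr".

sdugr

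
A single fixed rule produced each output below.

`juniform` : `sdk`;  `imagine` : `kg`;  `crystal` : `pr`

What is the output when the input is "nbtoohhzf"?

Rule — shift every letter 2 places backward in the alphabet (wrapping around), then keep one character in every 3, starting at position 2 (positions 2nd, 5th, 8th, ...).
"nbtoohhzf" → "lzrmmffxd" → "zmx".

zmx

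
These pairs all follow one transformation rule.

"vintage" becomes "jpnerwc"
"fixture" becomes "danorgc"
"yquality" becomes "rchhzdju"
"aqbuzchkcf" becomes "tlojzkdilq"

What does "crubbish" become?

What's happening: shift every letter 9 places forward in the alphabet (wrapping around), then move the last 3 characters to the front (rotate right by 3).
On "crubbish": the first step gives "ladkkrbq", and the second then gives "rbqladkk".

rbqladkk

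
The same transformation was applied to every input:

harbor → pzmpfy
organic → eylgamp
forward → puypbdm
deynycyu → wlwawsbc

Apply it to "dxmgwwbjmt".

keuuzhkrbv

The rule is to move the first 2 characters to the end (rotate left by 2), then shift every letter 2 places backward in the alphabet (wrapping around).
For "dxmgwwbjmt", step one produces "mgwwbjmtdx"; step two turns that into "keuuzhkrbv".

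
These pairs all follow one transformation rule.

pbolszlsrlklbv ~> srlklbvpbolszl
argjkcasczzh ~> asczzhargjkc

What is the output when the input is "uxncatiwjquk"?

The pattern: swap the front and back halves of the string.
On "uxncatiwjquk" that produces "iwjqukuxncat".

iwjqukuxncat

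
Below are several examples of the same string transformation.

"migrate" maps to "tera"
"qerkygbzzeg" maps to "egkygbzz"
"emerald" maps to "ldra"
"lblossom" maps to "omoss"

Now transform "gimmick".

ckmi

Rule — delete the first 3 characters, then move the last 2 characters to the front (rotate right by 2).
"gimmick" → "ckmi".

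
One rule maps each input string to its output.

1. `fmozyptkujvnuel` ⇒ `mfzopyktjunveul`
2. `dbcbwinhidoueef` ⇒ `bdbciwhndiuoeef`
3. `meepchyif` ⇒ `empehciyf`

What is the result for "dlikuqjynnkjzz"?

In each case the input is transformed by: swap each adjacent pair of characters (1↔2, 3↔4, ...).
Applying that to "dlikuqjynnkjzz" gives "ldkiquyjnnjkzz".

ldkiquyjnnjkzz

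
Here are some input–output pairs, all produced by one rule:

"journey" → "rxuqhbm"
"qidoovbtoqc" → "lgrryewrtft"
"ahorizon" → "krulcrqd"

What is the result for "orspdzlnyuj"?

uvsgcoqbxmr

In each case the input is transformed by: shift every letter 3 places forward in the alphabet (wrapping around), then move the first character to the end.
Applying both steps to "orspdzlnyuj": "ruvsgcoqbxm", then "uvsgcoqbxmr".
(Check on "journey": → "mrxuqhb" → "rxuqhbm" ✓)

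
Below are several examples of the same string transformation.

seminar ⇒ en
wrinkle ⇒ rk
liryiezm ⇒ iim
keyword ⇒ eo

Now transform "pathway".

Rule — keep one character in every 3, starting at position 2 (positions 2nd, 5th, 8th, ...).
Doing the same to "pathway": "aw".

aw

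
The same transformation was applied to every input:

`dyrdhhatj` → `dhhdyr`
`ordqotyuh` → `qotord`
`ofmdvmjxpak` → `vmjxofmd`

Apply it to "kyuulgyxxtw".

lgyxkyuu

Looking at the pairs, the operation is to delete the last 3 characters, then swap the front and back halves of the string.
On "kyuulgyxxtw": the first step gives "kyuulgyx", and the second then gives "lgyxkyuu".
(Check on "dyrdhhatj": → "dyrdhh" → "dhhdyr" ✓)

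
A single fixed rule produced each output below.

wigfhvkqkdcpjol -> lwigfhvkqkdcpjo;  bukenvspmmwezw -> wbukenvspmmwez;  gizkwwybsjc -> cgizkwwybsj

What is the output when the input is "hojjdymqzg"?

ghojjdymqz

Each output is the input with this applied: move the last character to the front.
Doing the same to "hojjdymqzg": "ghojjdymqz".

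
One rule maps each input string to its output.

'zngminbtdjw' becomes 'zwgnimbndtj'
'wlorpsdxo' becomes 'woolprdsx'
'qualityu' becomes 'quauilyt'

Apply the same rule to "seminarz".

szmenira

The transformation: move the last character to the front, then swap each adjacent pair of characters (1↔2, 3↔4, ...).
Working it through for "seminarz": intermediate "zseminar", final "szmenira".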